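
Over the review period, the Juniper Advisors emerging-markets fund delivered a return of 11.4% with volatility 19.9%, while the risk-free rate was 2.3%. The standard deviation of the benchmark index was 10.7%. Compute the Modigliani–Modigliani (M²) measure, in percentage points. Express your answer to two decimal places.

7.19

Sharpe = (Rp − Rf) / σp = (11.4% − 2.3%) / 19.9% = 0.4573
M² = Rf + Sharpe × σm = 2.3% + 0.4573 × 10.7% = 7.1931%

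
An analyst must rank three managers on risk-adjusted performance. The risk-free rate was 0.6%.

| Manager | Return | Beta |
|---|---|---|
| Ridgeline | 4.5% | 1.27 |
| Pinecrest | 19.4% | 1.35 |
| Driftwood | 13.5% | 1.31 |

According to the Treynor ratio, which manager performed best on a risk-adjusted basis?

Pinecrest

Ridgeline: Treynor = (4.5% − 0.6%) / 1.27 = 3.071
Pinecrest: Treynor = (19.4% − 0.6%) / 1.35 = 13.926
Driftwood: Treynor = (13.5% − 0.6%) / 1.31 = 9.847
Highest: Pinecrest (13.926).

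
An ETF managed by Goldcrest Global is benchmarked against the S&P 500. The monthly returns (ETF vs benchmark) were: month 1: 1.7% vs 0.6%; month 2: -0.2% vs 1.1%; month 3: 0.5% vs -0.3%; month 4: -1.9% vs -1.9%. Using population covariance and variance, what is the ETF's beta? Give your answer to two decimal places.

0.82

r̄p = 0.0250%,  r̄m = -0.1250%
Cov = Σ(rp − r̄p)(rm − r̄m) / 4 = 1.0681
Var(rm) = Σ(rm − r̄m)² / 4 = 1.3019
β = Cov / Var = 1.0681 / 1.3019 = 0.8204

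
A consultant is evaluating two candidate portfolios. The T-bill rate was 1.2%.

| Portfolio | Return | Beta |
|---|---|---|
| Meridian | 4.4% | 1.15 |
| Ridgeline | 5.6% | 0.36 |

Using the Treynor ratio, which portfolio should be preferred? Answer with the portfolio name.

Meridian: Treynor = (4.4% − 1.2%) / 1.15 = 2.783
Ridgeline: Treynor = (5.6% − 1.2%) / 0.36 = 12.222
Highest: Ridgeline (12.222).

Ridgeline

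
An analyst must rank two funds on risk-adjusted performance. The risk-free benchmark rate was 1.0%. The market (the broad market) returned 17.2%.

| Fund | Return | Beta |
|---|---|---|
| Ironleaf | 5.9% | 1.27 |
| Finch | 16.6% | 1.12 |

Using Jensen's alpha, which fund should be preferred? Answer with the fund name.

Finch

Ironleaf: α = 5.9% − [1.0% + 1.27 × (17.2% − 1.0%)] = -15.674
Finch: α = 16.6% − [1.0% + 1.12 × (17.2% − 1.0%)] = -2.544
Highest: Finch (-2.544).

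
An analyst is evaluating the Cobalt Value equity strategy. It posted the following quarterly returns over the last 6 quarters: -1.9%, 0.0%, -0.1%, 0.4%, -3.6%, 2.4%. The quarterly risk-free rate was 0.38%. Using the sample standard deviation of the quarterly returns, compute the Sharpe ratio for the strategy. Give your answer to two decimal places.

r̄ = (-1.9 + 0 − 0.1 + 0.4 − 3.6 + 2.4) / 6 = -0.4667%
Sample std dev = √[21.1933 / 5] = 2.0588%
Sharpe = (r̄ − rf) / σ = (-0.4667 − 0.38) / 2.0588 = -0.8467 / 2.0588 = -0.4113

-0.41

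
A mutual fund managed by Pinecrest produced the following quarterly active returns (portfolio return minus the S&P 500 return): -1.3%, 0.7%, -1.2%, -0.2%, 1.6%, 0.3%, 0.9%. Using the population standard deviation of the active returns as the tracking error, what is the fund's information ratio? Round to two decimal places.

0.11

r̄ = (-1.3 + 0.7 − 1.2 − 0.2 + 1.6 + 0.3 + 0.9) / 7 = 0.80 / 7 = 0.1143%
Σ(r − r̄)² = (-1.3 − 0.1143)² + (0.7 − 0.1143)² + (-1.2 − 0.1143)² + … = 7.0286
σ = √[7.0286 / 7] = 1.0020%
IR = r̄ / tracking error = 0.1143 / 1.0020 = 0.1141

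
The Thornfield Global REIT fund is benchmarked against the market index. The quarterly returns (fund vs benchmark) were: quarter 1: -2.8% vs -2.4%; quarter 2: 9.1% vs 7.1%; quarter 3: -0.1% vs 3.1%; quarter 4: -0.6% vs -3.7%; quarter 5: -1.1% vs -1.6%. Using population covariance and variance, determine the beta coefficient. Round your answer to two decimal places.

0.90

r̄p = 0.9000%,  r̄m = 0.5000%
Cov = Σ(rp − r̄p)(rm − r̄m) / 5 = 14.5500
Var(rm) = Σ(rm − r̄m)² / 5 = 16.1560
β = Cov / Var = 14.5500 / 16.1560 = 0.9006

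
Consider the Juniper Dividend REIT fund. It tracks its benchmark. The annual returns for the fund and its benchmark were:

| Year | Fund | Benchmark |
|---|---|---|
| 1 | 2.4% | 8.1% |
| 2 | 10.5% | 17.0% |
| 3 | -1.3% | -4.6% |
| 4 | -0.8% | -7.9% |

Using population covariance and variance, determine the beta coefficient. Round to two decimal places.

0.44

r̄p = 2.7000%,  r̄m = 3.1500%
Cov = Σ(rp − r̄p)(rm − r̄m) / 4 = 44.0550
Var(rm) = Σ(rm − r̄m)² / 4 = 99.6225
β = Cov / Var = 44.0550 / 99.6225 = 0.4422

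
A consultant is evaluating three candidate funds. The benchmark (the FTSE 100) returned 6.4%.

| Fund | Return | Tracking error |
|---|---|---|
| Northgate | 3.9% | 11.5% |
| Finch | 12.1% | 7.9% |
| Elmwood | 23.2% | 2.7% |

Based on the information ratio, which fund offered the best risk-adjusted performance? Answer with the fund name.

Northgate: IR = (3.9% − 6.4%) / 11.5% = -0.217
Finch: IR = (12.1% − 6.4%) / 7.9% = 0.722
Elmwood: IR = (23.2% − 6.4%) / 2.7% = 6.222
Highest: Elmwood (6.222).

Elmwood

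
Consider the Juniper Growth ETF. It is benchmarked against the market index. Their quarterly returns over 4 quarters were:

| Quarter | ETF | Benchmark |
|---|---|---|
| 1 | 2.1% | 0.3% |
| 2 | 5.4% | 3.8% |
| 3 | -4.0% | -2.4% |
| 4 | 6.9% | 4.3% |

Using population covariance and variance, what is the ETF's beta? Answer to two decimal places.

r̄p = 2.6000%,  r̄m = 1.5000%
Cov = Σ(rp − r̄p)(rm − r̄m) / 4 = 11.2050
Var(rm) = Σ(rm − r̄m)² / 4 = 7.4450
β = Cov / Var = 11.2050 / 7.4450 = 1.5050

1.51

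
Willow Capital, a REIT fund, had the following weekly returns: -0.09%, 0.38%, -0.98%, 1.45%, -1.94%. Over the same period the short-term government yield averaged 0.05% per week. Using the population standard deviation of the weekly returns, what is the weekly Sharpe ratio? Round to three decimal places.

-0.247

r̄ = (-0.09 + 0.38 − 0.98 + 1.45 − 1.94) / 5 = -1.180 / 5 = -0.2360%
Population std dev = √[6.7005 / 5] = 1.1576%
Sharpe = (r̄ − rf) / σ = (-0.2360 − 0.05) / 1.1576 = -0.2860 / 1.1576 = -0.2471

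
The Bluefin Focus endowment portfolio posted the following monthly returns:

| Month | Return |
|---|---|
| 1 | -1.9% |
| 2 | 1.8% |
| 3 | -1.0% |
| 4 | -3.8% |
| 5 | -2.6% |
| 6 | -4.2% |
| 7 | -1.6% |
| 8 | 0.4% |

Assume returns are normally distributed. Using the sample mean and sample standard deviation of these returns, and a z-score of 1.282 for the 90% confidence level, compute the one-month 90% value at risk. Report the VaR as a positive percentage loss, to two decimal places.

Mean return r̄ = -12.90 / 8 = -1.6125%
Σ(r − r̄)² = 28.6088; sample σ = √(28.6088/7) = 2.0216%
VaR = −(r̄ − z·σ) = −(-1.6125 − 1.282 × 2.0216) = −(-4.2042) = 4.2042%

4.20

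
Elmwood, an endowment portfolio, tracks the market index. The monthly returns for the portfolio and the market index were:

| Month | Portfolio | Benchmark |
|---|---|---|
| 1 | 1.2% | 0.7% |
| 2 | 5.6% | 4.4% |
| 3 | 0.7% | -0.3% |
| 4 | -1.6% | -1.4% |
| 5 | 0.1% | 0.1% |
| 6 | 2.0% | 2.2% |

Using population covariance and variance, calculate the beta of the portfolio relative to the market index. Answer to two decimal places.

r̄p = 1.3333%,  r̄m = 0.9500%
Cov = Σ(rp − r̄p)(rm − r̄m) / 6 = 4.0533
Var(rm) = Σ(rm − r̄m)² / 6 = 3.5558
β = Cov / Var = 4.0533 / 3.5558 = 1.1399

1.14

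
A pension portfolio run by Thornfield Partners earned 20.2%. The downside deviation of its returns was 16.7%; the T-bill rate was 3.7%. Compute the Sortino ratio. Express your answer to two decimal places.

0.99

Sortino = (Rp − Rf) / σd = (20.2% − 3.7%) / 16.7% = 16.50% / 16.7% = 0.9880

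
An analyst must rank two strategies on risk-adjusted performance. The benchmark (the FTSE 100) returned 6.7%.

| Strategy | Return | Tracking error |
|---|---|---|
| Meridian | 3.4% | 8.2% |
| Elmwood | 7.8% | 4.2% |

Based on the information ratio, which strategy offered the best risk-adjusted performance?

Meridian: IR = (3.4% − 6.7%) / 8.2% = -0.402
Elmwood: IR = (7.8% − 6.7%) / 4.2% = 0.262
Highest: Elmwood (0.262).

Elmwood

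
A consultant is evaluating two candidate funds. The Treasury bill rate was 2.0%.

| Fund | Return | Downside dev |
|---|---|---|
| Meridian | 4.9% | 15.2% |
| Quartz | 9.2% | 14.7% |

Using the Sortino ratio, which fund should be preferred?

Quartz

Meridian: Sortino ratio = (4.9% − 2.0%) / 15.2% = 0.191
Quartz: Sortino ratio = (9.2% − 2.0%) / 14.7% = 0.490
Highest: Quartz (0.490).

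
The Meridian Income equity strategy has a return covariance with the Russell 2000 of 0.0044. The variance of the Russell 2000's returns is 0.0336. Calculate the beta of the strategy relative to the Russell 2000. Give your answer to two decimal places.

0.13

β = Cov(Rp, Rm) / Var(Rm) = 0.0044 / 0.0336 = 0.1310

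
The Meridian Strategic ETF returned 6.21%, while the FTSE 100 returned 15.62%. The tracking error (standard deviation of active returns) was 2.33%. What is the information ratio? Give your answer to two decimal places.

-4.04

IR = (Rp − Rb) / TE = (6.21% − 15.62%) / 2.33% = -9.41% / 2.33% = -4.0386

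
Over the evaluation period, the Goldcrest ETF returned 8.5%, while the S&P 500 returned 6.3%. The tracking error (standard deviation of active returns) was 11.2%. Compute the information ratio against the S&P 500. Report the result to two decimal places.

IR = (Rp − Rb) / TE = (8.5% − 6.3%) / 11.2% = 2.20% / 11.2% = 0.1964

0.20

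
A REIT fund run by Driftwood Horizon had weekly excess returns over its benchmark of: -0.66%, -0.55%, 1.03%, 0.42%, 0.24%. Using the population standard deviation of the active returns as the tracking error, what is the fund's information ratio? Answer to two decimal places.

0.15

r̄ = (-0.66 − 0.55 + 1.03 + 0.42 + 0.24) / 5 = 0.480 / 5 = 0.0960%
Population std dev = √[1.9869 / 5] = 0.6304%
IR = r̄ / tracking error = 0.0960 / 0.6304 = 0.1523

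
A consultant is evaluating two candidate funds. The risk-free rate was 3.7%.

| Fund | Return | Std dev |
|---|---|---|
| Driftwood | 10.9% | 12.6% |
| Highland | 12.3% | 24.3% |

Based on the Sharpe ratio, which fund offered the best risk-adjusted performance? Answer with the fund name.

Driftwood: Sharpe ratio = (10.9% − 3.7%) / 12.6% = 0.571
Highland: Sharpe ratio = (12.3% − 3.7%) / 24.3% = 0.354
Highest: Driftwood (0.571).

Driftwood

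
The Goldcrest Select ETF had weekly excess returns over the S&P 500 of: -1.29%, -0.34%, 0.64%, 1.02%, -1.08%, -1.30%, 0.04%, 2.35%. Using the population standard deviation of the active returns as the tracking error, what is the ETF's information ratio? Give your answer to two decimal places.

0.00

Mean return μ = 0.040 / 8 = 0.0050%
Σ(r − μ)² = (-1.29 − 0.0050)² + (-0.34 − 0.0050)² + (0.64 − 0.0050)² + … = 11.6100
σ = √[11.6100 / 8] = 1.2047%
IR = μ / tracking error = 0.0050 / 1.2047 = 0.0042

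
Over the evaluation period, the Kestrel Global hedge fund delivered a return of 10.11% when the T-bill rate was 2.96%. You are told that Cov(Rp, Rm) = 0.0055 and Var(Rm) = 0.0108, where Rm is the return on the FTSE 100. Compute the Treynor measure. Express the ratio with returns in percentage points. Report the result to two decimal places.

14.04

β = Cov / Var = 0.0055 / 0.0108 = 0.5093
Treynor = (Rp − Rf) / β = (10.11% − 2.96%) / 0.5093 = 7.15 / 0.5093 = 14.0389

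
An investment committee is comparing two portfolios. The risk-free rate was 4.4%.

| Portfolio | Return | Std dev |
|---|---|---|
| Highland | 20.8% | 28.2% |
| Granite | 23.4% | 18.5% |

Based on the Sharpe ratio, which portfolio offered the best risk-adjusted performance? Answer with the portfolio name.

Granite

Highland: Sharpe ratio = (20.8% − 4.4%) / 28.2% = 0.582
Granite: Sharpe ratio = (23.4% − 4.4%) / 18.5% = 1.027
Highest: Granite (1.027).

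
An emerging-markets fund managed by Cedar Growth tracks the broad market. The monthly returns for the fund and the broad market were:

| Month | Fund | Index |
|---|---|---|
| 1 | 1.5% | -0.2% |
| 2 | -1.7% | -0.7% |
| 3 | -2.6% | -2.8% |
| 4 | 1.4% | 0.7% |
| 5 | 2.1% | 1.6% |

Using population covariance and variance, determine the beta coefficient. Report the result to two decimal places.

1.15

r̄p = 0.1400%,  r̄m = -0.2800%
Cov = Σ(rp − r̄p)(rm − r̄m) / 5 = 2.5412
Var(rm) = Σ(rm − r̄m)² / 5 = 2.2056
β = Cov / Var = 2.5412 / 2.2056 = 1.1522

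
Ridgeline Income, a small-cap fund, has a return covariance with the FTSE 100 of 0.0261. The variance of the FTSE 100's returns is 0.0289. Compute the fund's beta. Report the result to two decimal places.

0.90

β = Cov(Rp, Rm) / Var(Rm) = 0.0261 / 0.0289 = 0.9031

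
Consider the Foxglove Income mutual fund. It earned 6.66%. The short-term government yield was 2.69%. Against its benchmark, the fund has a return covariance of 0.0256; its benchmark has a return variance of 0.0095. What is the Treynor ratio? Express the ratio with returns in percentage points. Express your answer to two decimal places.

β = Cov / Var = 0.0256 / 0.0095 = 2.6947
Treynor = (Rp − Rf) / β = (6.66% − 2.69%) / 2.6947 = 3.97 / 2.6947 = 1.4733

1.47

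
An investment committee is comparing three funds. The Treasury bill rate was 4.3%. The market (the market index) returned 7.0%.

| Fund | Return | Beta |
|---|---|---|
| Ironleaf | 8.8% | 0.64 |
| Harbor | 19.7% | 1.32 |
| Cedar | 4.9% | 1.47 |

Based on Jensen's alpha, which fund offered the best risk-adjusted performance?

Ironleaf: α = 8.8% − [4.3% + 0.64 × (7.0% − 4.3%)] = 2.772
Harbor: α = 19.7% − [4.3% + 1.32 × (7.0% − 4.3%)] = 11.836
Cedar: α = 4.9% − [4.3% + 1.47 × (7.0% − 4.3%)] = -3.369
Highest: Harbor (11.836).

Harbor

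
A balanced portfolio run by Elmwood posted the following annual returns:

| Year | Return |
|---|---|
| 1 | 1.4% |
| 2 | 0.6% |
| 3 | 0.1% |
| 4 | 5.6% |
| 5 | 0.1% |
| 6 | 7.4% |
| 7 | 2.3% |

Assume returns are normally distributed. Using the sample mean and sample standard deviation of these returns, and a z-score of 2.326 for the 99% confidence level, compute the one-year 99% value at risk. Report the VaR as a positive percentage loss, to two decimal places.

4.21

Mean return μ = 17.50 / 7 = 2.5000%
Sample σ = √[Σ(r − μ)² / 6] = √[50.0000 / 6] = √8.3333 = 2.8867%
VaR = −(μ − z·σ) = −(2.5000 − 2.326 × 2.8867) = −(-4.2145) = 4.2145%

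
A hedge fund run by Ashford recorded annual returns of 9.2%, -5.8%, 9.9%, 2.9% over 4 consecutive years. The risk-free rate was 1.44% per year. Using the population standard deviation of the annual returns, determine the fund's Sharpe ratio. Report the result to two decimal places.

μ = (9.2 − 5.8 + 9.9 + 2.9) / 4 = 4.0500%
Population std dev = √[159.0900 / 4] = 6.3065%
Sharpe = (μ − rf) / σ = (4.0500 − 1.44) / 6.3065 = 2.6100 / 6.3065 = 0.4139

0.41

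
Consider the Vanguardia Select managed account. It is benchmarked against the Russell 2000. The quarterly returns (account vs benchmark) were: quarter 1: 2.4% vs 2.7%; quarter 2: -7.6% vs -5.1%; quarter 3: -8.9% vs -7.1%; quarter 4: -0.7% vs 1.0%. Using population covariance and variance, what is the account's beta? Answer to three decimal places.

1.145

r̄p = -3.7000%,  r̄m = -2.1250%
Cov = Σ(rp − r̄p)(rm − r̄m) / 4 = 19.0700
Var(rm) = Σ(rm − r̄m)² / 4 = 16.6619
β = Cov / Var = 19.0700 / 16.6619 = 1.1445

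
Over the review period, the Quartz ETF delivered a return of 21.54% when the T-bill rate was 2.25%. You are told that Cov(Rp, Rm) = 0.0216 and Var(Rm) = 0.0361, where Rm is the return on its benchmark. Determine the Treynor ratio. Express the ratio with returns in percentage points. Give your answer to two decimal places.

32.24

β = Cov / Var = 0.0216 / 0.0361 = 0.5983
Treynor = (Rp − Rf) / β = (21.54% − 2.25%) / 0.5983 = 19.29 / 0.5983 = 32.2414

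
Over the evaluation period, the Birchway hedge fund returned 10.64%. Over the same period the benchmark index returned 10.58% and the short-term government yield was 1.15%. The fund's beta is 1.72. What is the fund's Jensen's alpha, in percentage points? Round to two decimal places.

CAPM expected return = Rf + β(Rm − Rf) = 1.15% + 1.72 × (10.58% − 1.15%) = 1.15 + 1.72 × 9.43 = 17.3696%
Jensen's α = Rp − E[R] = 10.64% − 17.3696% = -6.7296

-6.73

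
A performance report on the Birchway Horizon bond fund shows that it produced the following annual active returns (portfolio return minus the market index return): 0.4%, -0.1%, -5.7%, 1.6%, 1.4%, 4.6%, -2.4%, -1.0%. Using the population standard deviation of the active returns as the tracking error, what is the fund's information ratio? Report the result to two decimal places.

-0.05

r̄ = (0.4 − 0.1 − 5.7 + 1.6 + 1.4 + 4.6 − 2.4 − 1) / 8 = -1.20 / 8 = -0.1500%
Population σ = √[Σ(r − r̄)² / 8] = √[64.9200 / 8] = √8.1150 = 2.8487%
IR = r̄ / tracking error = -0.1500 / 2.8487 = -0.0527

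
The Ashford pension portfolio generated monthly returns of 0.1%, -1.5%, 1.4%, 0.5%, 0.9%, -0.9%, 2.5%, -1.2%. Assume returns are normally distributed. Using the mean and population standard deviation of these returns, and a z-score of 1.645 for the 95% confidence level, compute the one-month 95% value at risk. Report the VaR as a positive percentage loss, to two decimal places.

1.90

Mean return μ = 1.80 / 8 = 0.2250%
Σ(r − μ)² = 13.3750; population σ = √(13.3750/8) = 1.2930%
VaR = −(μ − z·σ) = −(0.2250 − 1.645 × 1.2930) = −(-1.9020) = 1.9020%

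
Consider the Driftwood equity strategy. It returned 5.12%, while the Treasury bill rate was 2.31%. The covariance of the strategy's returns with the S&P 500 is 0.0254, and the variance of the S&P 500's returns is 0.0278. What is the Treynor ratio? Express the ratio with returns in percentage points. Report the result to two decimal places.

3.08

β = Cov / Var = 0.0254 / 0.0278 = 0.9137
Treynor = (Rp − Rf) / β = (5.12% − 2.31%) / 0.9137 = 2.81 / 0.9137 = 3.0754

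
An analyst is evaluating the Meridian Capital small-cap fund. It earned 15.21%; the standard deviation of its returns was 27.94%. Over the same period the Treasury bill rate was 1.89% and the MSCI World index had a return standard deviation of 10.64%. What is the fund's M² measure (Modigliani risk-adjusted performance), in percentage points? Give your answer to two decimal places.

6.96

Sharpe = (Rp − Rf) / σp = (15.21% − 1.89%) / 27.94% = 0.4767
M² = Rf + Sharpe × σm = 1.89% + 0.4767 × 10.64% = 6.9621%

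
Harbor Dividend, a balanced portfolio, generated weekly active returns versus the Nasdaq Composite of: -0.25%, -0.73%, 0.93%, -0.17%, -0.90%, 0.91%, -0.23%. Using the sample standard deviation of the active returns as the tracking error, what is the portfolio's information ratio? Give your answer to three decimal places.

r̄ = (-0.25 − 0.73 + 0.93 − 0.17 − 0.9 + 0.91 − 0.23) / 7 = -0.0629%
Σ(r − r̄)² = 3.1525; sample σ = √(3.1525/6) = 0.7249%
IR = r̄ / tracking error = -0.0629 / 0.7249 = -0.0868

-0.087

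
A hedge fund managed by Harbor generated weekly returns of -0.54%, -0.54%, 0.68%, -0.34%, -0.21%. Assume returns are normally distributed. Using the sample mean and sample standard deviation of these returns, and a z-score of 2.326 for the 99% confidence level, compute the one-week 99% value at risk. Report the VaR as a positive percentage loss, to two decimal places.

μ = (-0.54 − 0.54 + 0.68 − 0.34 − 0.21) / 5 = -0.1900%
Σ(r − μ)² = (-0.54 − (-0.1900))² + (-0.54 − (-0.1900))² + … = 1.0248
sample σ = √(1.0248 / 4) = √0.2562 = 0.5062%
VaR = −(μ − z·σ) = −(-0.1900 − 2.326 × 0.5062) = −(-1.3674) = 1.3674%

1.37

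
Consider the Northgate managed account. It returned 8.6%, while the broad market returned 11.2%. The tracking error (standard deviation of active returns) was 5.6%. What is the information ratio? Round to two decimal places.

IR = (Rp − Rb) / TE = (8.6% − 11.2%) / 5.6% = -2.60% / 5.6% = -0.4643

-0.46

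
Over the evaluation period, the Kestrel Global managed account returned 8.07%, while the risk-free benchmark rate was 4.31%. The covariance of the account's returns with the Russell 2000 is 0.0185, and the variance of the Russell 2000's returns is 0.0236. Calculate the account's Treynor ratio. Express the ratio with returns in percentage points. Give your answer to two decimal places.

4.80

β = Cov / Var = 0.0185 / 0.0236 = 0.7839
Treynor = (Rp − Rf) / β = (8.07% − 4.31%) / 0.7839 = 3.76 / 0.7839 = 4.7965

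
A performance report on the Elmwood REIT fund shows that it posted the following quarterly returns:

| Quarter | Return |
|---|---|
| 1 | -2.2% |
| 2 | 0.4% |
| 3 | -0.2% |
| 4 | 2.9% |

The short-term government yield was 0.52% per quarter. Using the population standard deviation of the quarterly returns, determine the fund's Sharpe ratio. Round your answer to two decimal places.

-0.16

μ = (-2.2 + 0.4 − 0.2 + 2.9) / 4 = 0.90 / 4 = 0.2250%
Σ(r − μ)² = 13.2475; population σ = √(13.2475/4) = 1.8199%
Sharpe = (μ − rf) / σ = (0.2250 − 0.52) / 1.8199 = -0.2950 / 1.8199 = -0.1621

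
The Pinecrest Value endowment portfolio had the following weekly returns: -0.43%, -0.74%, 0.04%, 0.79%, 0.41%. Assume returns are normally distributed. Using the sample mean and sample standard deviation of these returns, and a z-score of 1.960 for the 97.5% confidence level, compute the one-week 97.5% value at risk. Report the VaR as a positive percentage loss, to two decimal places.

Mean return μ = 0.070 / 5 = 0.0140%
Σ(r − μ)² = 1.5253; sample σ = √(1.5253/4) = 0.6175%
VaR = −(μ − z·σ) = −(0.0140 − 1.960 × 0.6175) = −(-1.1963) = 1.1963%

1.20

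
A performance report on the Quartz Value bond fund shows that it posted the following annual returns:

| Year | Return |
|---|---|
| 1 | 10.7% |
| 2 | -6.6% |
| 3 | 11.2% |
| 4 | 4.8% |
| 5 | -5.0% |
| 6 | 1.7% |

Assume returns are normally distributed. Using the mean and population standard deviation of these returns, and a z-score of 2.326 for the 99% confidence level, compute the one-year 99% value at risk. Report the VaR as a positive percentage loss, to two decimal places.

r̄ = (10.7 − 6.6 + 11.2 + 4.8 − 5 + 1.7) / 6 = 16.80 / 6 = 2.8000%
Σ(r − r̄)² = (10.7 − 2.8000)² + (-6.6 − 2.8000)² + (11.2 − 2.8000)² + … = 287.3800
population σ = √(287.3800 / 6) = √47.8967 = 6.9207%
VaR = −(r̄ − z·σ) = −(2.8000 − 2.326 × 6.9207) = −(-13.2975) = 13.2975%

13.30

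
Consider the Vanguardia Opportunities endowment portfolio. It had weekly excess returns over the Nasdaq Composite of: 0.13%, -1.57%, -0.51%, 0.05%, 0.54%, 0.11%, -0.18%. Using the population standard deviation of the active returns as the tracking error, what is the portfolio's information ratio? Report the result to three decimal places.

-0.324

r̄ = (0.13 − 1.57 − 0.51 + 0.05 + 0.54 + 0.11 − 0.18) / 7 = -1.430 / 7 = -0.2043%
Σ(r − r̄)² = (0.13 − (-0.2043))² + (-1.57 − (-0.2043))² + … = 2.7884
population σ = √(2.7884 / 7) = √0.3983 = 0.6311%
IR = r̄ / tracking error = -0.2043 / 0.6311 = -0.3237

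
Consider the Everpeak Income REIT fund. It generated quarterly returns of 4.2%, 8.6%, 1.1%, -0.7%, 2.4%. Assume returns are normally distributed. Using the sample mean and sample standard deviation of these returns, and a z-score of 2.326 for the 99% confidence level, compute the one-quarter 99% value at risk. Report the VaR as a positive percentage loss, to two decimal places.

5.14

r̄ = (4.2 + 8.6 + 1.1 − 0.7 + 2.4) / 5 = 15.60 / 5 = 3.1200%
Sample std dev = √[50.3880 / 4] = 3.5492%
VaR = −(r̄ − z·σ) = −(3.1200 − 2.326 × 3.5492) = −(-5.1354) = 5.1354%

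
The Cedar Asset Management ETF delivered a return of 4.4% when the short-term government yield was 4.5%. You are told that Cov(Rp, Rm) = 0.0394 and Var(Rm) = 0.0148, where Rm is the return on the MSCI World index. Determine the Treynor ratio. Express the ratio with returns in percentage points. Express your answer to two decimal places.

β = Cov / Var = 0.0394 / 0.0148 = 2.6622
Treynor = (Rp − Rf) / β = (4.4% − 4.5%) / 2.6622 = -0.10 / 2.6622 = -0.0376

-0.04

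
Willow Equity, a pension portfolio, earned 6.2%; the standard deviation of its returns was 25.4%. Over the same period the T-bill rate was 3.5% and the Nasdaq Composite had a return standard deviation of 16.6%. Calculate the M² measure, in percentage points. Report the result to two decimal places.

Sharpe = (Rp − Rf) / σp = (6.2% − 3.5%) / 25.4% = 0.1063
M² = Rf + Sharpe × σm = 3.5% + 0.1063 × 16.6% = 5.2646%

5.26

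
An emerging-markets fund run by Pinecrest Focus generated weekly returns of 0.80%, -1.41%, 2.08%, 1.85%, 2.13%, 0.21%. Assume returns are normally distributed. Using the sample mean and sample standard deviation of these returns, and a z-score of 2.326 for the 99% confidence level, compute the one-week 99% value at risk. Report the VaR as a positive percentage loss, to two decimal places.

r̄ = (0.8 − 1.41 + 2.08 + 1.85 + 2.13 + 0.21) / 6 = 0.9433%
Σ(r − r̄)² = (0.8 − 0.9433)² + (-1.41 − 0.9433)² + (2.08 − 0.9433)² + … = 9.6187
sample σ = √(9.6187 / 5) = √1.9237 = 1.3870%
VaR = −(r̄ − z·σ) = −(0.9433 − 2.326 × 1.3870) = −(-2.2829) = 2.2829%

2.28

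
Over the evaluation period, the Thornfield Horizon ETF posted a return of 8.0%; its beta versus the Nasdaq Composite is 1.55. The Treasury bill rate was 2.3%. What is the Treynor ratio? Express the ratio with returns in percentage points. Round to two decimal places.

3.68

Treynor = (Rp − Rf) / β = (8.0% − 2.3%) / 1.55 = 5.70 / 1.55 = 3.6774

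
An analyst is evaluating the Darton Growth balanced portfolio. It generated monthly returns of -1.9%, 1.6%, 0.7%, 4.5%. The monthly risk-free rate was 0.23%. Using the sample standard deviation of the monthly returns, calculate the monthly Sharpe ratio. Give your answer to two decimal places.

0.38

r̄ = (-1.9 + 1.6 + 0.7 + 4.5) / 4 = 4.90 / 4 = 1.2250%
Σ(r − r̄)² = (-1.9 − 1.2250)² + (1.6 − 1.2250)² + … = 20.9075
σ = √[20.9075 / 3] = 2.6399%
Sharpe = (r̄ − rf) / σ = (1.2250 − 0.23) / 2.6399 = 0.9950 / 2.6399 = 0.3769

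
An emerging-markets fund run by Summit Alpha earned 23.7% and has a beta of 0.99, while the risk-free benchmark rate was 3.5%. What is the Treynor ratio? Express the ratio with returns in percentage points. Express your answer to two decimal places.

Treynor = (Rp − Rf) / β = (23.7% − 3.5%) / 0.99 = 20.20 / 0.99 = 20.4040

20.40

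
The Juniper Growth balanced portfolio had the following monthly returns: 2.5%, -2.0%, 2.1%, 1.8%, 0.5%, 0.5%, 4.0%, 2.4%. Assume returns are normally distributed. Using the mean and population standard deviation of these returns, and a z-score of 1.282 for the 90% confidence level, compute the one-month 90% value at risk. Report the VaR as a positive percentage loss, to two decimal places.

0.69

μ = (2.5 − 2 + 2.1 + 1.8 + 0.5 + 0.5 + 4 + 2.4) / 8 = 1.4750%
Population std dev = √[22.7550 / 8] = 1.6865%
VaR = −(μ − z·σ) = −(1.4750 − 1.282 × 1.6865) = −(-0.6871) = 0.6871%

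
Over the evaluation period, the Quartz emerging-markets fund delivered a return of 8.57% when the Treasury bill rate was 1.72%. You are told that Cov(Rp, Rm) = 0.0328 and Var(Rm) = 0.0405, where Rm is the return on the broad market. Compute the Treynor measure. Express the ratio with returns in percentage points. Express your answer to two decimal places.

8.46

β = Cov / Var = 0.0328 / 0.0405 = 0.8099
Treynor = (Rp − Rf) / β = (8.57% − 1.72%) / 0.8099 = 6.85 / 0.8099 = 8.4578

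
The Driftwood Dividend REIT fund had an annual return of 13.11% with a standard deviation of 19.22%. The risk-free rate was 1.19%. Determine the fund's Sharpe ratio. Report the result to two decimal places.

0.62

Sharpe = (Rp − Rf) / σp = (13.11% − 1.19%) / 19.22% = 11.92% / 19.22% = 0.6202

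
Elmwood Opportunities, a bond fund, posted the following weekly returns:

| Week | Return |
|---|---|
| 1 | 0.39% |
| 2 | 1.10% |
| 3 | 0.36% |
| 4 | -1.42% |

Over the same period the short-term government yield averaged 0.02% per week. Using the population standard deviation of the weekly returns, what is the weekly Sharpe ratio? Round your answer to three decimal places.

r̄ = (0.39 + 1.1 + 0.36 − 1.42) / 4 = 0.430 / 4 = 0.1075%
Σ(r − r̄)² = 3.4619; population σ = √(3.4619/4) = 0.9303%
Sharpe = (r̄ − rf) / σ = (0.1075 − 0.02) / 0.9303 = 0.0875 / 0.9303 = 0.0941

0.094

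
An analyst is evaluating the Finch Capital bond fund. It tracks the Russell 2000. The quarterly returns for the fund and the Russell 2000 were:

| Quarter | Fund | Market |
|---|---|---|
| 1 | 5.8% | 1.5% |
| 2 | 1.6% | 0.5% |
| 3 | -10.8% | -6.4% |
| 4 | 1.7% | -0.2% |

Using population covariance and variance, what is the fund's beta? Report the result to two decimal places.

2.00

r̄p = -0.4250%,  r̄m = -1.1500%
Cov = Σ(rp − r̄p)(rm − r̄m) / 4 = 19.0813
Var(rm) = Σ(rm − r̄m)² / 4 = 9.5525
β = Cov / Var = 19.0813 / 9.5525 = 1.9975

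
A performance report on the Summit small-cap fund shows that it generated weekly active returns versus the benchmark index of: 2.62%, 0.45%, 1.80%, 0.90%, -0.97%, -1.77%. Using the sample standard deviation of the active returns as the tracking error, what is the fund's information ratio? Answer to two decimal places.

r̄ = (2.62 + 0.45 + 1.8 + 0.9 − 0.97 − 1.77) / 6 = 0.5050%
Σ(r − r̄)² = (2.62 − 0.5050)² + (0.45 − 0.5050)² + (1.8 − 0.5050)² + … = 13.6606
σ = √[13.6606 / 5] = 1.6529%
IR = r̄ / tracking error = 0.5050 / 1.6529 = 0.3055

0.31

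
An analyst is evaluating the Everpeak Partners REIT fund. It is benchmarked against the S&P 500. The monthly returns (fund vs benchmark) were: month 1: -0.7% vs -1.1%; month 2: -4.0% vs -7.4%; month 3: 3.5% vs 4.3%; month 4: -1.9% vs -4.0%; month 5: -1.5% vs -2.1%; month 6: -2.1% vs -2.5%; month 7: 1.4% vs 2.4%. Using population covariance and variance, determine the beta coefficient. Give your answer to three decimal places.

0.622

r̄p = -0.7571%,  r̄m = -1.4857%
Cov = Σ(rp − r̄p)(rm − r̄m) / 7 = 8.1294
Var(rm) = Σ(rm − r̄m)² / 7 = 13.0612
β = Cov / Var = 8.1294 / 13.0612 = 0.6224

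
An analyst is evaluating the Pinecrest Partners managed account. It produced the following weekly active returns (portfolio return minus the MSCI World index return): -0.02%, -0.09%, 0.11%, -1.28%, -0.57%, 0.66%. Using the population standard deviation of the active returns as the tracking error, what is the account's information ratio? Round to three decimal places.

μ = (-0.02 − 0.09 + 0.11 − 1.28 − 0.57 + 0.66) / 6 = -1.190 / 6 = -0.1983%
Σ(r − μ)² = 2.1835; population σ = √(2.1835/6) = 0.6033%
IR = μ / tracking error = -0.1983 / 0.6033 = -0.3287

-0.329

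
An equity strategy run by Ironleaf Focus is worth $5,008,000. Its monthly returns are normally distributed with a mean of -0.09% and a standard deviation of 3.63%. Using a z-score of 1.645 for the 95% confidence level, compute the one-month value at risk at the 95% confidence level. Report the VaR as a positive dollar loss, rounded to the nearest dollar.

$303,552

Return at the 95% tail: μ − z·σ = -0.09% − 1.645 × 3.63% = -0.09 − 5.97135 = -6.06135%
VaR = −(-6.06135%) × $5,008,000 = 6.06135% × $5,008,000 = $303,552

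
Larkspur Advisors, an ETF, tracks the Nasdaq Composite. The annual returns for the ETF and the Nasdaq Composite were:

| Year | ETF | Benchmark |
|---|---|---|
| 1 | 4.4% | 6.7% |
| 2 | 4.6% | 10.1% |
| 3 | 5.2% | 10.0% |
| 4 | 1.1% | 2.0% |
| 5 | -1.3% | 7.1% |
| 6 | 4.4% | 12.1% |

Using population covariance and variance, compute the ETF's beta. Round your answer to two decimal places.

0.42

r̄p = 3.0667%,  r̄m = 8.0000%
Cov = Σ(rp − r̄p)(rm − r̄m) / 6 = 4.4917
Var(rm) = Σ(rm − r̄m)² / 6 = 10.6200
β = Cov / Var = 4.4917 / 10.6200 = 0.4229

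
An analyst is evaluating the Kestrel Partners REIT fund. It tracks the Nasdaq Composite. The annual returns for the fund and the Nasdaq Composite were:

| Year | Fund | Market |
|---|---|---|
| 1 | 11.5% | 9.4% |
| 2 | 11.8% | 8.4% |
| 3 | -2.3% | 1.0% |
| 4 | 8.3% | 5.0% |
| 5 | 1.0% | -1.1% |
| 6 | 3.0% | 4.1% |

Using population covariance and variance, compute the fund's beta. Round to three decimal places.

1.308

r̄p = 5.5500%,  r̄m = 4.4667%
Cov = Σ(rp − r̄p)(rm − r̄m) / 6 = 18.1467
Var(rm) = Σ(rm − r̄m)² / 6 = 13.8722
β = Cov / Var = 18.1467 / 13.8722 = 1.3081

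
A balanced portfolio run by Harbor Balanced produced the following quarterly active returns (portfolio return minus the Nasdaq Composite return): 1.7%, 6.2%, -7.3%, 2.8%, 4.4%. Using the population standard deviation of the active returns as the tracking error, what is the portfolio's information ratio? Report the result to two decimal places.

0.33

r̄ = (1.7 + 6.2 − 7.3 + 2.8 + 4.4) / 5 = 7.80 / 5 = 1.5600%
Population std dev = √[109.6520 / 5] = 4.6830%
IR = r̄ / tracking error = 1.5600 / 4.6830 = 0.3331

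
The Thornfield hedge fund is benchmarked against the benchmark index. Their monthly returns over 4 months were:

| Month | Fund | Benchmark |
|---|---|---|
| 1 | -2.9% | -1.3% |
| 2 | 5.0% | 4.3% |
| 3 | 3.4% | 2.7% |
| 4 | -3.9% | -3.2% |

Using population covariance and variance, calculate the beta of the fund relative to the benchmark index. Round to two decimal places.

1.27

r̄p = 0.4000%,  r̄m = 0.6250%
Cov = Σ(rp − r̄p)(rm − r̄m) / 4 = 11.4825
Var(rm) = Σ(rm − r̄m)² / 4 = 9.0369
β = Cov / Var = 11.4825 / 9.0369 = 1.2706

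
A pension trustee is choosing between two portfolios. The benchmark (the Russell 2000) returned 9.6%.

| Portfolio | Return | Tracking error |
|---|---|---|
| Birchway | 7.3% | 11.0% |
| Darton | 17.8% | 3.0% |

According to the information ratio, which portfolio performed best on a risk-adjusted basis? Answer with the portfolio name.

Darton

Birchway: IR = (7.3% − 9.6%) / 11.0% = -0.209
Darton: IR = (17.8% − 9.6%) / 3.0% = 2.733
Highest: Darton (2.733).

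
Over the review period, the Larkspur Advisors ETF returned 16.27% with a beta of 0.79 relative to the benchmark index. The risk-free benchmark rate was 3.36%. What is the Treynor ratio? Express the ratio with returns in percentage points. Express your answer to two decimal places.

Treynor = (Rp − Rf) / β = (16.27% − 3.36%) / 0.79 = 12.91 / 0.79 = 16.3418

16.34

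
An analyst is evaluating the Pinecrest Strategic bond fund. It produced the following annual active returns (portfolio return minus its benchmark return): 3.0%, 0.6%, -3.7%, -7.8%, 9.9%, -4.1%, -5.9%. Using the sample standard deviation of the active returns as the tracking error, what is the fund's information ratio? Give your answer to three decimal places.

-0.187

μ = (3 + 0.6 − 3.7 − 7.8 + 9.9 − 4.1 − 5.9) / 7 = -1.1429%
Σ(r − μ)² = 224.3771; sample σ = √(224.3771/6) = 6.1152%
IR = μ / tracking error = -1.1429 / 6.1152 = -0.1869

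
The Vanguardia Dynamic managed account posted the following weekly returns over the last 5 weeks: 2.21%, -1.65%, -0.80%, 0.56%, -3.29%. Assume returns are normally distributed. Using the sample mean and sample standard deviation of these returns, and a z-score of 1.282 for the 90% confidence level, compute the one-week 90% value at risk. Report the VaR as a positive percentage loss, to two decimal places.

3.28

Mean return r̄ = -2.970 / 5 = -0.5940%
Sample std dev = √[17.6201 / 4] = 2.0988%
VaR = −(r̄ − z·σ) = −(-0.5940 − 1.282 × 2.0988) = −(-3.2847) = 3.2847%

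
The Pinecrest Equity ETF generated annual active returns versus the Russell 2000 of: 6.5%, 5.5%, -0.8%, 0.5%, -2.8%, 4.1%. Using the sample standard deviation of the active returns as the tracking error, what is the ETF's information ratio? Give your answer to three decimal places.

0.580

μ = (6.5 + 5.5 − 0.8 + 0.5 − 2.8 + 4.1) / 6 = 2.1667%
Σ(r − μ)² = 69.8733; sample σ = √(69.8733/5) = 3.7383%
IR = μ / tracking error = 2.1667 / 3.7383 = 0.5796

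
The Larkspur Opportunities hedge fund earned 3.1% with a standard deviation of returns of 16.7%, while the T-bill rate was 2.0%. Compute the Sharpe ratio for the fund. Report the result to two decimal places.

0.07

Sharpe = (Rp − Rf) / σp = (3.1% − 2.0%) / 16.7% = 1.10% / 16.7% = 0.0659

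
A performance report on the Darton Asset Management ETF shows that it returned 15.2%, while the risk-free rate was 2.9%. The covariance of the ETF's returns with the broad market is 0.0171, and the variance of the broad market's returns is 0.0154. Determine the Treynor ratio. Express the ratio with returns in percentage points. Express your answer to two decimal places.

β = Cov / Var = 0.0171 / 0.0154 = 1.1104
Treynor = (Rp − Rf) / β = (15.2% − 2.9%) / 1.1104 = 12.30 / 1.1104 = 11.0771

11.08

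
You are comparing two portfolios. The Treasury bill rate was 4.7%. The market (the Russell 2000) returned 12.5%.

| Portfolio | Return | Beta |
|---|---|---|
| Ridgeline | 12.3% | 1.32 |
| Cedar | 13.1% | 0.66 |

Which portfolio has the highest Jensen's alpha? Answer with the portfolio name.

Cedar

Ridgeline: α = 12.3% − [4.7% + 1.32 × (12.5% − 4.7%)] = -2.696
Cedar: α = 13.1% − [4.7% + 0.66 × (12.5% − 4.7%)] = 3.252
Highest: Cedar (3.252).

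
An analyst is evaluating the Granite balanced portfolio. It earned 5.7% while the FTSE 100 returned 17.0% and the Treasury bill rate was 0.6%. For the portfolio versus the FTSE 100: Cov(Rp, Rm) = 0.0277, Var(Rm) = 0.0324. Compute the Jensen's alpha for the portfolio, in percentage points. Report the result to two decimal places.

β = Cov / Var = 0.0277 / 0.0324 = 0.8549
E[R] = Rf + β(Rm − Rf) = 0.6% + 0.8549 × (17.0% − 0.6%) = 14.6204%
α = Rp − E[R] = 5.7% − 14.6204% = -8.9204

-8.92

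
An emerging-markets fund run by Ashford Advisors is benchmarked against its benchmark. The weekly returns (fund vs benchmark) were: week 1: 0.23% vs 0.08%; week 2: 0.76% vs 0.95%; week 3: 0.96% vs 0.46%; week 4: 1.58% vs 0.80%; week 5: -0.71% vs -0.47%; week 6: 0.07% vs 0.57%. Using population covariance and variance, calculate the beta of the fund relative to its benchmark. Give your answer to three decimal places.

1.232

r̄p = 0.4817%,  r̄m = 0.3983%
Cov = Σ(rp − r̄p)(rm − r̄m) / 6 = 0.2781
Var(rm) = Σ(rm − r̄m)² / 6 = 0.2257
β = Cov / Var = 0.2781 / 0.2257 = 1.2322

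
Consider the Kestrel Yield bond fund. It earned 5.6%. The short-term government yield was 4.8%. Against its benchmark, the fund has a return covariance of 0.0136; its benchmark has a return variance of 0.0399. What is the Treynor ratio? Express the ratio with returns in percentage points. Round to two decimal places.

2.35

β = Cov / Var = 0.0136 / 0.0399 = 0.3409
Treynor = (Rp − Rf) / β = (5.6% − 4.8%) / 0.3409 = 0.80 / 0.3409 = 2.3467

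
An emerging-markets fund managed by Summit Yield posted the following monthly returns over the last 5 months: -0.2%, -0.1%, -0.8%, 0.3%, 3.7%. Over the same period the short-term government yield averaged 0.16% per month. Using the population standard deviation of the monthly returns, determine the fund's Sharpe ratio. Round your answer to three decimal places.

0.263

r̄ = (-0.2 − 0.1 − 0.8 + 0.3 + 3.7) / 5 = 2.90 / 5 = 0.5800%
Population std dev = √[12.7880 / 5] = 1.5992%
Sharpe = (r̄ − rf) / σ = (0.5800 − 0.16) / 1.5992 = 0.4200 / 1.5992 = 0.2626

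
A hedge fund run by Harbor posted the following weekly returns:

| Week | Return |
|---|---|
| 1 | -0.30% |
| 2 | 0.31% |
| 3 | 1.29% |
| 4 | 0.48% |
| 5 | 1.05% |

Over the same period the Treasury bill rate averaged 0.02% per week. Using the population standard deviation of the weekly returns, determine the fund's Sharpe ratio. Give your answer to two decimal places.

μ = (-0.3 + 0.31 + 1.29 + 0.48 + 1.05) / 5 = 0.5660%
Σ(r − μ)² = (-0.3 − 0.5660)² + (0.31 − 0.5660)² + (1.29 − 0.5660)² + … = 1.5813
σ = √[1.5813 / 5] = 0.5624%
Sharpe = (μ − rf) / σ = (0.5660 − 0.02) / 0.5624 = 0.5460 / 0.5624 = 0.9708

0.97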